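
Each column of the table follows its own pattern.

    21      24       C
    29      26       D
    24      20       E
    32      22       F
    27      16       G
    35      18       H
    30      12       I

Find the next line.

First component goes 21, 29, 24, 32, 27, 35, 30 → 38 (alternating steps +8, −5, +8, −5, …).
For the second component, alternating steps +2, −6, +2, −6, …: 24, 26, 20, 22, 16, 18, 12 → 14.
Letter goes C, D, E, F, G, H, I → J (letters move forward 1 place in the alphabet).
Combining the parts gives 38  14  J.

38  14  J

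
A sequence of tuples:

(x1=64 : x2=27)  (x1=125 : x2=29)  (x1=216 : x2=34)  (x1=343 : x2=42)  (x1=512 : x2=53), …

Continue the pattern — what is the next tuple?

(x1=729 : x2=67)

X1: perfect cubes: 4³, 5³, 6³, …; 64, 125, 216, 343, 512 → 729.
X2: differences are 2, 5, 8, … (increasing by 3 each time), so 27, 29, 34, 42, 53 → 67.
Combining the parts gives (x1=729 : x2=67).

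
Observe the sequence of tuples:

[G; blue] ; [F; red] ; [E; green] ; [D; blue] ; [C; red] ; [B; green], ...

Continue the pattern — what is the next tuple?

Letter: letters move back 1 place in the alphabet; G, F, E, D, C, B → A.
Colour goes blue, red, green, blue, red, green → blue (repeats blue → red → green).
Putting it together: [A; blue].

[A; blue]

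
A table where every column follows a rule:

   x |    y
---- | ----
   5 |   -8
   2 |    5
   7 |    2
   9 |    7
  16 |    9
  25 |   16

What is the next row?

Column x: each term is the sum of the two before it, so 5, 2, 7, 9, 16, 25 → 41.
Column y — always the previous value of the column x: -8, 5, 2, 7, 9, 16 → 25.
Combining the parts gives 41  25.

41  25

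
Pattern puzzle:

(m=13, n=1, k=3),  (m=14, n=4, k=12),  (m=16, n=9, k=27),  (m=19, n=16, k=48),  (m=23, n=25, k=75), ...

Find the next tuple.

M: 13, 14, 16, 19, 23 → 28 (differences are 1, 2, 3, … (increasing by 1 each time)).
N goes 1, 4, 9, 16, 25 → 36 (perfect squares: 1², 2², 3², …).
K: always 3 × the n, so 3, 12, 27, 48, 75 → 108.
So the next tuple is (m=28, n=36, k=108).

(m=28, n=36, k=108)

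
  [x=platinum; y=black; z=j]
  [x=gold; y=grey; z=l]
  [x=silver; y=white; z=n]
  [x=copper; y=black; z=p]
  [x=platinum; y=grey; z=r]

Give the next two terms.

[x=gold; y=white; z=t], [x=silver; y=black; z=v]

For the x, repeats platinum → gold → silver → copper: platinum, gold, silver, copper, platinum → gold → silver.
Y: repeats black → grey → white, so black, grey, white, black, grey → white → black.
Z: letters move forward 2 places in the alphabet, so j, l, n, p, r → t → v.
Putting the parts together: [x=gold; y=white; z=t] and then [x=silver; y=black; z=v].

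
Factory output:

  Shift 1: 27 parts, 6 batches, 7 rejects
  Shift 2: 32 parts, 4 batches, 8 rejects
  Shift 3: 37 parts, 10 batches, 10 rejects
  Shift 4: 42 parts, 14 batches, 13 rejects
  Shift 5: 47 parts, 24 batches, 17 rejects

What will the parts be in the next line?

Parts — +5 each step: 27, 32, 37, 42, 47 → 52.
Batches: 6, 4, 10, 14, 24 → 38 (each term is the sum of the two before it).
Rejects: differences are 1, 2, 3, … (increasing by 1 each time), so 7, 8, 10, 13, 17 → 22.

52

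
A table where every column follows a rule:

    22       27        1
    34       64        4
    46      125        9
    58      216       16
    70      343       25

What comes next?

First component goes 22, 34, 46, 58, 70 → 82 (+12 each step).
Second component: perfect cubes: 3³, 4³, 5³, …, so 27, 64, 125, 216, 343 → 512.
Third component goes 1, 4, 9, 16, 25 → 36 (perfect squares: 1², 2², 3², …).
So the next line is 82  512  36.

82  512  36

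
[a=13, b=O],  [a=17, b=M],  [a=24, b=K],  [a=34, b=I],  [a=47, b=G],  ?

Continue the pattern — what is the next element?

For the a, differences are 4, 7, 10, … (increasing by 3 each time): 13, 17, 24, 34, 47 → 63.
B: letters move back 2 places in the alphabet; O, M, K, I, G → E.
So the next element is [a=63, b=E].

[a=63, b=E]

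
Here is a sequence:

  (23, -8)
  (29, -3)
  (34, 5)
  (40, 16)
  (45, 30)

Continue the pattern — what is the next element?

First part: alternating steps +6, +5, +6, +5, …; 23, 29, 34, 40, 45 → 51.
Second part: -8, -3, 5, 16, 30 → 47 (differences are 5, 8, 11, … (increasing by 3 each time)).
Combining the parts gives (51, 47).

(51, 47)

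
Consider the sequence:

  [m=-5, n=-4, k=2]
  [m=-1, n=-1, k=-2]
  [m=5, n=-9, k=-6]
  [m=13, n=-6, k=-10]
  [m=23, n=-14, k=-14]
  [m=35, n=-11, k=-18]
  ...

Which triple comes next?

M: differences are 4, 6, 8, … (increasing by 2 each time), so -5, -1, 5, 13, 23, 35 → 49.
N — alternating steps +3, −8, +3, −8, …: -4, -1, -9, -6, -14, -11 → -19.
K: −4 each step, so 2, -2, -6, -10, -14, -18 → -22.
So the next triple is [m=49, n=-19, k=-22].

[m=49, n=-19, k=-22]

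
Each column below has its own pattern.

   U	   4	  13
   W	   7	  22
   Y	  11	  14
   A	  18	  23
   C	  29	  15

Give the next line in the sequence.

Letter: letters move forward 2 places in the alphabet, wrapping Z→A, so U, W, Y, A, C → E.
Second component: each term is the sum of the two before it, so 4, 7, 11, 18, 29 → 47.
Third component goes 13, 22, 14, 23, 15 → 24 (alternating steps +9, −8, +9, −8, …).
So the next line is E  47  24.

E  47  24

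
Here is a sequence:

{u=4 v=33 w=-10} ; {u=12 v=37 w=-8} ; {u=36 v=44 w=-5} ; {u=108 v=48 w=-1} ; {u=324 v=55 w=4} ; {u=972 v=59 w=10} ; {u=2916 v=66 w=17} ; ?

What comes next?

{u=8748 v=70 w=25}

U: 4, 12, 36, 108, 324, 972, 2916 → 8748 (×3 each step).
V: alternating steps +4, +7, +4, +7, …, so 33, 37, 44, 48, 55, 59, 66 → 70.
For the w, differences are 2, 3, 4, … (increasing by 1 each time): -10, -8, -5, -1, 4, 10, 17 → 25.
Putting it together: {u=8748 v=70 w=25}.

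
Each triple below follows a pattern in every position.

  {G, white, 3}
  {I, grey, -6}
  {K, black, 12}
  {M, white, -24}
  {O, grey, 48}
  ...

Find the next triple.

{Q, black, -96}

Letter — letters move forward 2 places in the alphabet: G, I, K, M, O → Q.
Shade: repeats white → grey → black, so white, grey, black, white, grey → black.
Third value goes 3, -6, 12, -24, 48 → -96 (×(-2) each step).
So the next triple is {Q, black, -96}.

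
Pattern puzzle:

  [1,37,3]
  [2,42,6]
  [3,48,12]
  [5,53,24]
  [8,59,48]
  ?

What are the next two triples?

First part: each term is the sum of the two before it, so 1, 2, 3, 5, 8 → 13 → 21.
Second part: alternating steps +5, +6, +5, +6, …; 37, 42, 48, 53, 59 → 64 → 70.
For the third part, ×2 each step: 3, 6, 12, 24, 48 → 96 → 192.
So the next two triples are [13,64,96] and [21,70,192].

[13,64,96], [21,70,192]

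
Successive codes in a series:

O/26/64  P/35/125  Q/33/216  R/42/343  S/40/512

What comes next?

Letter: letters move forward 1 place in the alphabet, so O, P, Q, R, S → T.
Second component goes 26, 35, 33, 42, 40 → 49 (alternating steps +9, −2, +9, −2, …).
Third component — perfect cubes: 4³, 5³, 6³, …: 64, 125, 216, 343, 512 → 729.
Putting it together: T/49/729.

T/49/729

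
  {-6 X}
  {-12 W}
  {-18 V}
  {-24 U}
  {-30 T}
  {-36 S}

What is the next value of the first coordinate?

First coordinate goes -6, -12, -18, -24, -30, -36 → -42 (−6 each step).
Letter goes X, W, V, U, T, S → R (letters move back 1 place in the alphabet).

-42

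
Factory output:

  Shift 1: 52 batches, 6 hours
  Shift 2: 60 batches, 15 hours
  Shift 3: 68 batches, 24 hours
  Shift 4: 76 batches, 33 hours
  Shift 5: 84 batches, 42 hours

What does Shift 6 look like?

92 batches, 51 hours

Batches: 52, 60, 68, 76, 84 → 92 (+8 each step).
Hours: +9 each step, so 6, 15, 24, 33, 42 → 51.
Putting it together: 92 batches, 51 hours.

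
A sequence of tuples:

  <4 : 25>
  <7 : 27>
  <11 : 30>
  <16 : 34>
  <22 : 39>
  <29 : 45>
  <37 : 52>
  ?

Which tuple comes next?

First component: 4, 7, 11, 16, 22, 29, 37 → 46 (differences are 3, 4, 5, … (increasing by 1 each time)).
Second component: differences are 2, 3, 4, … (increasing by 1 each time); 25, 27, 30, 34, 39, 45, 52 → 60.
So the next tuple is <46 : 60>.

<46 : 60>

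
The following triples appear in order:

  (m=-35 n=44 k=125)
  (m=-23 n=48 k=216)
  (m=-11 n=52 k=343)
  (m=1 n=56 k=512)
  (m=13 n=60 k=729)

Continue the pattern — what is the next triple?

(m=25 n=64 k=1000)

M goes -35, -23, -11, 1, 13 → 25 (+12 each step).
N: +4 each step, so 44, 48, 52, 56, 60 → 64.
K — perfect cubes: 5³, 6³, 7³, …: 125, 216, 343, 512, 729 → 1000.
Putting it together: (m=25 n=64 k=1000).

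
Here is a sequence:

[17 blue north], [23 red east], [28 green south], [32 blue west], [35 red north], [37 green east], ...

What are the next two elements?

[38 blue south], [38 red west]

First entry — differences are 6, 5, 4, … (decreasing by 1 each time): 17, 23, 28, 32, 35, 37 → 38 → 38.
Colour — repeats blue → red → green: blue, red, green, blue, red, green → blue → red.
Direction — repeats north → east → south → west: north, east, south, west, north, east → south → west.
So the next two elements are [38 blue south] and [38 red west].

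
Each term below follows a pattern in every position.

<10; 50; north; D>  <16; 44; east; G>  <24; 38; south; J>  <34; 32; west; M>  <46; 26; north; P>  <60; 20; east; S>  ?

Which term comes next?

<76; 14; south; V>

First component: 10, 16, 24, 34, 46, 60 → 76 (differences are 6, 8, 10, … (increasing by 2 each time)).
Second component — −6 each step: 50, 44, 38, 32, 26, 20 → 14.
Direction — repeats north → east → south → west: north, east, south, west, north, east → south.
Letter goes D, G, J, M, P, S → V (letters move forward 3 places in the alphabet).
Combining the parts gives <76; 14; south; V>.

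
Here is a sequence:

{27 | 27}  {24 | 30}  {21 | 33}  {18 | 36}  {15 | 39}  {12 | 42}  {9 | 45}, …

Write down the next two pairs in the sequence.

First slot goes 27, 24, 21, 18, 15, 12, 9 → 6 → 3 (−3 each step).
Second slot: together with the first slot always sums to 54; 27, 30, 33, 36, 39, 42, 45 → 48 → 51.
So the next two pairs are {6 | 48} and {3 | 51}.

{6 | 48}, {3 | 51}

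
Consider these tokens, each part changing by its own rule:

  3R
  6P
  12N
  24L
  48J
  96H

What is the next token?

First component: ×2 each step, so 3, 6, 12, 24, 48, 96 → 192.
Letter: letters move back 2 places in the alphabet; R, P, N, L, J, H → F.
Putting it together: 192F.

192F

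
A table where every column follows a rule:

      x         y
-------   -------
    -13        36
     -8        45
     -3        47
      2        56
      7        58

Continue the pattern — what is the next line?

Column x: -13, -8, -3, 2, 7 → 12 (+5 each step).
Column y: alternating steps +9, +2, +9, +2, …, so 36, 45, 47, 56, 58 → 67.
So the next line is 12  67.

12  67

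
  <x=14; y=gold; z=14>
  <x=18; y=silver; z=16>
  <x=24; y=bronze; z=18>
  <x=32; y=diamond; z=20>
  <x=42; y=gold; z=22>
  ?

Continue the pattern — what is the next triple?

For the x, differences are 4, 6, 8, … (increasing by 2 each time): 14, 18, 24, 32, 42 → 54.
Y — repeats gold → silver → bronze → diamond: gold, silver, bronze, diamond, gold → silver.
Z: +2 each step; 14, 16, 18, 20, 22 → 24.
So the next triple is <x=54; y=silver; z=24>.

<x=54; y=silver; z=24>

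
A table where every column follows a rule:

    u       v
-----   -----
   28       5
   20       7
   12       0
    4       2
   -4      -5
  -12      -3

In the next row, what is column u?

-20

Column u: −8 each step, so 28, 20, 12, 4, -4, -12 → -20.
Column v: alternating steps +2, −7, +2, −7, …, so 5, 7, 0, 2, -5, -3 → -10.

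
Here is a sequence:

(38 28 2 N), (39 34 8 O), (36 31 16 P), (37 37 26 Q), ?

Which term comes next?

First entry: alternating steps +1, −3, +1, −3, …; 38, 39, 36, 37 → 34.
For the second entry, alternating steps +6, −3, +6, −3, …: 28, 34, 31, 37 → 34.
Third entry — differences are 6, 8, 10, … (increasing by 2 each time): 2, 8, 16, 26 → 38.
Letter: letters move forward 1 place in the alphabet, so N, O, P, Q → R.
Putting it together: (34 34 38 R).

(34 34 38 R)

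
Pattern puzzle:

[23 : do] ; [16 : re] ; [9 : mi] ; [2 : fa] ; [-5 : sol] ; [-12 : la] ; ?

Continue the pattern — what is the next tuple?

First component — −7 each step: 23, 16, 9, 2, -5, -12 → -19.
For the note, runs through the solfège scale do→ti: do, re, mi, fa, sol, la → ti.
So the next tuple is [-19 : ti].

[-19 : ti]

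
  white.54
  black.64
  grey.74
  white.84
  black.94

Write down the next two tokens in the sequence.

grey.104 then white.114

Shade: repeats white → black → grey, so white, black, grey, white, black → grey → white.
Second component goes 54, 64, 74, 84, 94 → 104 → 114 (+10 each step).
So the next two tokens are grey.104 and white.114.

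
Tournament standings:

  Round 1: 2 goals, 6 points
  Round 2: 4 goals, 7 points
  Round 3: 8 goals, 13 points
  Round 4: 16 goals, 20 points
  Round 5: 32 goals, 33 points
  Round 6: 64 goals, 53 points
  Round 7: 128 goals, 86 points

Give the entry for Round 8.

256 goals, 139 points

Goals: ×2 each step, so 2, 4, 8, 16, 32, 64, 128 → 256.
For the points, each term is the sum of the two before it: 6, 7, 13, 20, 33, 53, 86 → 139.
Combining the parts gives 256 goals, 139 points.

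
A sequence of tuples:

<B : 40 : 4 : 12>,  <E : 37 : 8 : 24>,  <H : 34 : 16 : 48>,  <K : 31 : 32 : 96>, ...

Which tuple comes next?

<N : 28 : 64 : 192>

Letter: letters move forward 3 places in the alphabet, so B, E, H, K → N.
Second part: −3 each step; 40, 37, 34, 31 → 28.
For the third part, ×2 each step: 4, 8, 16, 32 → 64.
Fourth part: 12, 24, 48, 96 → 192 (always 3 × the third part).
Putting it together: <N : 28 : 64 : 192>.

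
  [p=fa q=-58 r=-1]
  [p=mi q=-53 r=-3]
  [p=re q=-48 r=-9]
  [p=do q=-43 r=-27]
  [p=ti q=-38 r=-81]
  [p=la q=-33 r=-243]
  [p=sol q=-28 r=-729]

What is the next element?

[p=fa q=-23 r=-2187]

P goes fa, mi, re, do, ti, la, sol → fa (runs backward through the solfège scale do→ti).
Q: +5 each step; -58, -53, -48, -43, -38, -33, -28 → -23.
R: -1, -3, -9, -27, -81, -243, -729 → -2187 (×3 each step).
So the next element is [p=fa q=-23 r=-2187].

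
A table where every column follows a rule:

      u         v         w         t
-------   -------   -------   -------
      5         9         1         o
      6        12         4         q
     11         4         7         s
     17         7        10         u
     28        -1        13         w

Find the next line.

Column u — each term is the sum of the two before it: 5, 6, 11, 17, 28 → 45.
Column v goes 9, 12, 4, 7, -1 → 2 (alternating steps +3, −8, +3, −8, …).
For the column w, +3 each step: 1, 4, 7, 10, 13 → 16.
Column t: letters move forward 2 places in the alphabet, so o, q, s, u, w → y.
So the next line is 45  2  16  y.

45  2  16  y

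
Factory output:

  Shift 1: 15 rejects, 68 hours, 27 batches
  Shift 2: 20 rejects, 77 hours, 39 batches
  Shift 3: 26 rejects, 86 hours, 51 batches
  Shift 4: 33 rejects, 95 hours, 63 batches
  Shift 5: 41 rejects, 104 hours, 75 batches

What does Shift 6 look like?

Rejects: differences are 5, 6, 7, … (increasing by 1 each time), so 15, 20, 26, 33, 41 → 50.
For the hours, +9 each step: 68, 77, 86, 95, 104 → 113.
Batches goes 27, 39, 51, 63, 75 → 87 (+12 each step).
Putting it together: 50 rejects, 113 hours, 87 batches.

50 rejects, 113 hours, 87 batches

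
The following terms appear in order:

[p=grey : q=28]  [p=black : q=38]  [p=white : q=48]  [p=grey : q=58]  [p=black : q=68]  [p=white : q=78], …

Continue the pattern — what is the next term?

[p=grey : q=88]

P: grey, black, white, grey, black, white → grey (repeats grey → black → white).
Q — +10 each step: 28, 38, 48, 58, 68, 78 → 88.
Putting it together: [p=grey : q=88].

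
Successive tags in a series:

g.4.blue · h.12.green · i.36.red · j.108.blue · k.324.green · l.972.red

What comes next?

Letter — letters move forward 1 place in the alphabet: g, h, i, j, k, l → m.
For the second component, ×3 each step: 4, 12, 36, 108, 324, 972 → 2916.
Colour goes blue, green, red, blue, green, red → blue (repeats blue → green → red).
Putting it together: m.2916.blue.

m.2916.blue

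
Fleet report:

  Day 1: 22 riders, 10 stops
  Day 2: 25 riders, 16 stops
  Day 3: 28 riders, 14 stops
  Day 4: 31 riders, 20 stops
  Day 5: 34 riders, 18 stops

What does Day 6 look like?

37 riders, 24 stops

Riders: 22, 25, 28, 31, 34 → 37 (+3 each step).
For the stops, alternating steps +6, −2, +6, −2, …: 10, 16, 14, 20, 18 → 24.
Putting it together: 37 riders, 24 stops.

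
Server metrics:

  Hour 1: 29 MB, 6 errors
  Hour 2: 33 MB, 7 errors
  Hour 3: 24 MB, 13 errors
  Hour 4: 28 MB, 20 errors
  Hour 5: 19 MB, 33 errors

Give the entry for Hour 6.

23 MB, 53 errors

MB: alternating steps +4, −9, +4, −9, …; 29, 33, 24, 28, 19 → 23.
Errors: 6, 7, 13, 20, 33 → 53 (each term is the sum of the two before it).
Combining the parts gives 23 MB, 53 errors.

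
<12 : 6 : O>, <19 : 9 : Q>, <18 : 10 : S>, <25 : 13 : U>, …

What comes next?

First coordinate: alternating steps +7, −1, +7, −1, …; 12, 19, 18, 25 → 24.
Second coordinate: 6, 9, 10, 13 → 14 (alternating steps +3, +1, +3, +1, …).
For the letter, letters move forward 2 places in the alphabet: O, Q, S, U → W.
Putting it together: <24 : 14 : W>.

<24 : 14 : W>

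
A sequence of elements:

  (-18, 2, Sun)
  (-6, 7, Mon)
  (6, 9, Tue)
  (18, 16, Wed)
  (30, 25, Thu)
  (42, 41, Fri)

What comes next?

First entry: +12 each step; -18, -6, 6, 18, 30, 42 → 54.
Second entry: each term is the sum of the two before it, so 2, 7, 9, 16, 25, 41 → 66.
Day — runs through the weekdays Mon→Sun: Sun, Mon, Tue, Wed, Thu, Fri → Sat.
So the next element is (54, 66, Sat).

(54, 66, Sat)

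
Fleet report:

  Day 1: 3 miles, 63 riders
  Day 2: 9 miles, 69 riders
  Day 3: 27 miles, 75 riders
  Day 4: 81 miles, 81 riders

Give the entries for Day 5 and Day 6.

For the miles, ×3 each step: 3, 9, 27, 81 → 243 → 729.
Riders goes 63, 69, 75, 81 → 87 → 93 (+6 each step).
So the next two records are 243 miles, 87 riders and 729 miles, 93 riders.

243 miles, 87 riders; 729 miles, 93 riders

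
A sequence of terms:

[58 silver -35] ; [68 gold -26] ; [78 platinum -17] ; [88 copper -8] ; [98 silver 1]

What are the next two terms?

First entry goes 58, 68, 78, 88, 98 → 108 → 118 (+10 each step).
Metal goes silver, gold, platinum, copper, silver → gold → platinum (repeats silver → gold → platinum → copper).
Third entry: +9 each step; -35, -26, -17, -8, 1 → 10 → 19.
So the next two terms are [108 gold 10] and [118 platinum 19].

[108 gold 10], [118 platinum 19]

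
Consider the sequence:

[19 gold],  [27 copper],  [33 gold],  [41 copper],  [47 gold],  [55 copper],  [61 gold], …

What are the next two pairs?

For the first part, alternating steps +8, +6, +8, +6, …: 19, 27, 33, 41, 47, 55, 61 → 69 → 75.
For the metal, alternates gold ↔ copper: gold, copper, gold, copper, gold, copper, gold → copper → gold.
Putting the parts together: [69 copper] and then [75 gold].

[69 copper], [75 gold]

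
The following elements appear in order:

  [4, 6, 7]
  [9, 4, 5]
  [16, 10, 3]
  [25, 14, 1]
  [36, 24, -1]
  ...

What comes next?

First component goes 4, 9, 16, 25, 36 → 49 (perfect squares: 2², 3², 4², …).
For the second component, each term is the sum of the two before it: 6, 4, 10, 14, 24 → 38.
Third component goes 7, 5, 3, 1, -1 → -3 (−2 each step).
Combining the parts gives [49, 38, -3].

[49, 38, -3]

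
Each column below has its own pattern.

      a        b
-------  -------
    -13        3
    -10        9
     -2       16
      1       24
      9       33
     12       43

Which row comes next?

20  54

Column a: alternating steps +3, +8, +3, +8, …, so -13, -10, -2, 1, 9, 12 → 20.
Column b goes 3, 9, 16, 24, 33, 43 → 54 (differences are 6, 7, 8, … (increasing by 1 each time)).
Putting it together: 20  54.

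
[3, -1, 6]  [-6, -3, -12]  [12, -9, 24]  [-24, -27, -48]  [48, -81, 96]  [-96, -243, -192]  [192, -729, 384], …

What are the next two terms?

[-384, -2187, -768], [768, -6561, 1536]

First component: 3, -6, 12, -24, 48, -96, 192 → -384 → 768 (×(-2) each step).
Second component: ×3 each step, so -1, -3, -9, -27, -81, -243, -729 → -2187 → -6561.
Third component goes 6, -12, 24, -48, 96, -192, 384 → -768 → 1536 (always 2 × the first component).
So the next two terms are [-384, -2187, -768] and [768, -6561, 1536].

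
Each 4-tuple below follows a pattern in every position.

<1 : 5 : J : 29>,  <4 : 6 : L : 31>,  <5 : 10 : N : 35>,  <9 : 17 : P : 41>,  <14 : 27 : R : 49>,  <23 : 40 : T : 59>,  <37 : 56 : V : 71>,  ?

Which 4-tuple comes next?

First part — each term is the sum of the two before it: 1, 4, 5, 9, 14, 23, 37 → 60.
Second part: 5, 6, 10, 17, 27, 40, 56 → 75 (differences are 1, 4, 7, … (increasing by 3 each time)).
Letter — letters move forward 2 places in the alphabet: J, L, N, P, R, T, V → X.
Fourth part — differences are 2, 4, 6, … (increasing by 2 each time): 29, 31, 35, 41, 49, 59, 71 → 85.
Combining the parts gives <60 : 75 : X : 85>.

<60 : 75 : X : 85>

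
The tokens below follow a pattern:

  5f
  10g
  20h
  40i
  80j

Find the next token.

For the first component, ×2 each step: 5, 10, 20, 40, 80 → 160.
Letter — letters move forward 1 place in the alphabet: f, g, h, i, j → k.
So the next token is 160k.

160k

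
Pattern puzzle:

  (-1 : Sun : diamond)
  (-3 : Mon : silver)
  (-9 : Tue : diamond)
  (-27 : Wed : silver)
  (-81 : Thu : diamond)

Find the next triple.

(-243 : Fri : silver)

First component: ×3 each step, so -1, -3, -9, -27, -81 → -243.
For the day, runs through the weekdays Mon→Sun: Sun, Mon, Tue, Wed, Thu → Fri.
Rank: alternates diamond ↔ silver; diamond, silver, diamond, silver, diamond → silver.
Putting it together: (-243 : Fri : silver).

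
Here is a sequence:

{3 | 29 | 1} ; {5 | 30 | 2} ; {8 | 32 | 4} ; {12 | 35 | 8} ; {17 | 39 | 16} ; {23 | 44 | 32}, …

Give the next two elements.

First entry: differences are 2, 3, 4, … (increasing by 1 each time), so 3, 5, 8, 12, 17, 23 → 30 → 38.
Second entry: differences are 1, 2, 3, … (increasing by 1 each time); 29, 30, 32, 35, 39, 44 → 50 → 57.
For the third entry, ×2 each step: 1, 2, 4, 8, 16, 32 → 64 → 128.
Putting the parts together: {30 | 50 | 64} and then {38 | 57 | 128}.

{30 | 50 | 64}, {38 | 57 | 128}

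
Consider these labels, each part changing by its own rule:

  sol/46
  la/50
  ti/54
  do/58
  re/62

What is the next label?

Note: runs through the solfège scale do→ti; sol, la, ti, do, re → mi.
Second component: +4 each step, so 46, 50, 54, 58, 62 → 66.
Putting it together: mi/66.

mi/66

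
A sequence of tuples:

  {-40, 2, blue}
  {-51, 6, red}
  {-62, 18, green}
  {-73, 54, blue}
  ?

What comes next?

First entry: −11 each step; -40, -51, -62, -73 → -84.
Second entry goes 2, 6, 18, 54 → 162 (×3 each step).
Colour goes blue, red, green, blue → red (repeats blue → red → green).
So the next tuple is {-84, 162, red}.

{-84, 162, red}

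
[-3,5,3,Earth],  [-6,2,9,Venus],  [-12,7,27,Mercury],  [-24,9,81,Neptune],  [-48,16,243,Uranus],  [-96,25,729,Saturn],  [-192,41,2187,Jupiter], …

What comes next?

[-384,66,6561,Mars]

First entry: ×2 each step; -3, -6, -12, -24, -48, -96, -192 → -384.
Second entry — each term is the sum of the two before it: 5, 2, 7, 9, 16, 25, 41 → 66.
Third entry — ×3 each step: 3, 9, 27, 81, 243, 729, 2187 → 6561.
Planet: Earth, Venus, Mercury, Neptune, Uranus, Saturn, Jupiter → Mars (runs backward through the planets Mercury→Neptune).
Putting it together: [-384,66,6561,Mars].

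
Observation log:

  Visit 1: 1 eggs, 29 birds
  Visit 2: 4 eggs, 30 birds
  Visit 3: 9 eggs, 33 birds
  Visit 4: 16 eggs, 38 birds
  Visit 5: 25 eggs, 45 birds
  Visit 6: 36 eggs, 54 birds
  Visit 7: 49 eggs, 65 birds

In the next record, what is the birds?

78

Eggs: perfect squares: 1², 2², 3², …; 1, 4, 9, 16, 25, 36, 49 → 64.
Birds: differences are 1, 3, 5, … (increasing by 2 each time); 29, 30, 33, 38, 45, 54, 65 → 78.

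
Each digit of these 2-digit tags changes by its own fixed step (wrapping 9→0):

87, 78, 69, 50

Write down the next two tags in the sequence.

First digit goes 8, 7, 6, 5 → 4 → 3 (−1 each step, mod 10).
Second digit — +1 each step, mod 10: 7, 8, 9, 0 → 1 → 2.
Putting the parts together: 41 and then 32.

41, 32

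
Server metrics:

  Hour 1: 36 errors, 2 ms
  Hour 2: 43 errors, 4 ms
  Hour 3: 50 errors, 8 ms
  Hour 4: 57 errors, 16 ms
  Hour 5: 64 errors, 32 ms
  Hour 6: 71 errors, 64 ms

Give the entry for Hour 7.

78 errors, 128 ms

Errors — +7 each step: 36, 43, 50, 57, 64, 71 → 78.
Ms: ×2 each step, so 2, 4, 8, 16, 32, 64 → 128.
Putting it together: 78 errors, 128 ms.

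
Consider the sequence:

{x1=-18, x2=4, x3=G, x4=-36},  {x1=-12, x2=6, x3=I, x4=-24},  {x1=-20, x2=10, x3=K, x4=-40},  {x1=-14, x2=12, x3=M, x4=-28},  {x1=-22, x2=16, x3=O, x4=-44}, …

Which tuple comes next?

X1: alternating steps +6, −8, +6, −8, …; -18, -12, -20, -14, -22 → -16.
X2: 4, 6, 10, 12, 16 → 18 (alternating steps +2, +4, +2, +4, …).
X3: G, I, K, M, O → Q (letters move forward 2 places in the alphabet).
X4: always 2 × the x1, so -36, -24, -40, -28, -44 → -32.
So the next tuple is {x1=-16, x2=18, x3=Q, x4=-32}.

{x1=-16, x2=18, x3=Q, x4=-32}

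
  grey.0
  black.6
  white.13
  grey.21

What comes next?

black.30

Shade — repeats grey → black → white: grey, black, white, grey → black.
Second component: differences are 6, 7, 8, … (increasing by 1 each time), so 0, 6, 13, 21 → 30.
Putting it together: black.30.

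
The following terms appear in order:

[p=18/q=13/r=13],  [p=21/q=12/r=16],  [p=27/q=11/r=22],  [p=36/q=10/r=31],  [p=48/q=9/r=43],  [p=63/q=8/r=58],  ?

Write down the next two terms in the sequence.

[p=81/q=7/r=76], [p=102/q=6/r=97]

P: differences are 3, 6, 9, … (increasing by 3 each time); 18, 21, 27, 36, 48, 63 → 81 → 102.
Q: −1 each step, so 13, 12, 11, 10, 9, 8 → 7 → 6.
R — always 5 less than the p: 13, 16, 22, 31, 43, 58 → 76 → 97.
So the next two terms are [p=81/q=7/r=76] and [p=102/q=6/r=97].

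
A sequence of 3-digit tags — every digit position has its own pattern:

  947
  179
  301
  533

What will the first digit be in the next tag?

7

First digit: 9, 1, 3, 5 → 7 (+2 each step, mod 10).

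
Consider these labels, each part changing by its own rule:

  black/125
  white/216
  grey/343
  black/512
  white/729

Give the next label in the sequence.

Shade — repeats black → white → grey: black, white, grey, black, white → grey.
For the second component, perfect cubes: 5³, 6³, 7³, …: 125, 216, 343, 512, 729 → 1000.
Combining the parts gives grey/1000.

grey/1000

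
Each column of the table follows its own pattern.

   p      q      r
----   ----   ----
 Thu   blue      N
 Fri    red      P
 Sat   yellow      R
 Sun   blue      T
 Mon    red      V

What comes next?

Tue  yellow  X

Column p: Thu, Fri, Sat, Sun, Mon → Tue (runs through the weekdays Mon→Sun).
Column q: repeats blue → red → yellow, so blue, red, yellow, blue, red → yellow.
Column r: N, P, R, T, V → X (letters move forward 2 places in the alphabet).
Putting it together: Tue  yellow  X.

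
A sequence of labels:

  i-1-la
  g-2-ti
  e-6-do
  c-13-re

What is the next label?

a-23-mi

Letter goes i, g, e, c → a (letters move back 2 places in the alphabet).
Second component — differences are 1, 4, 7, … (increasing by 3 each time): 1, 2, 6, 13 → 23.
Note — runs through the solfège scale do→ti: la, ti, do, re → mi.
Putting it together: a-23-mi.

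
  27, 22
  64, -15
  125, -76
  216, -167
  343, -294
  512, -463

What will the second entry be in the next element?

For the first entry, perfect cubes: 3³, 4³, 5³, …: 27, 64, 125, 216, 343, 512 → 729.
For the second entry, together with the first entry always sums to 49: 22, -15, -76, -167, -294, -463 → -680.

-680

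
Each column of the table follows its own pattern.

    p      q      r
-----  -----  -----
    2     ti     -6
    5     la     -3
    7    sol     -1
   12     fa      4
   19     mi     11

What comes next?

31  re  23

Column p: 2, 5, 7, 12, 19 → 31 (each term is the sum of the two before it).
For the column q, runs backward through the solfège scale do→ti: ti, la, sol, fa, mi → re.
For the column r, always 8 less than the column p: -6, -3, -1, 4, 11 → 23.
Putting it together: 31  re  23.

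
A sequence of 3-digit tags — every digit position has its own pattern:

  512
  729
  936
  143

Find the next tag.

350

For the first digit, +2 each step, mod 10: 5, 7, 9, 1 → 3.
Second digit: 1, 2, 3, 4 → 5 (+1 each step, mod 10).
Third digit: 2, 9, 6, 3 → 0 (−3 each step, mod 10).
Combining the parts gives 350.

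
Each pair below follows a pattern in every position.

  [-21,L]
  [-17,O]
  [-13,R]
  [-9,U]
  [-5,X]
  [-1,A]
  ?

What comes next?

[3,D]

For the first value, +4 each step: -21, -17, -13, -9, -5, -1 → 3.
Letter goes L, O, R, U, X, A → D (letters move forward 3 places in the alphabet, wrapping Z→A).
So the next pair is [3,D].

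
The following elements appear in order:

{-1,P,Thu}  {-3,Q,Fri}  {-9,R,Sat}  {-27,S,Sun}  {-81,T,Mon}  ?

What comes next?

First slot goes -1, -3, -9, -27, -81 → -243 (×3 each step).
For the letter, letters move forward 1 place in the alphabet: P, Q, R, S, T → U.
Day goes Thu, Fri, Sat, Sun, Mon → Tue (runs through the weekdays Mon→Sun).
Combining the parts gives {-243,U,Tue}.

{-243,U,Tue}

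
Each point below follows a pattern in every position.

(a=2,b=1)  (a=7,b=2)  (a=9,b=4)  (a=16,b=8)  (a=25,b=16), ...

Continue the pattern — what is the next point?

A: each term is the sum of the two before it, so 2, 7, 9, 16, 25 → 41.
B goes 1, 2, 4, 8, 16 → 32 (×2 each step).
Putting it together: (a=41,b=32).

(a=41,b=32)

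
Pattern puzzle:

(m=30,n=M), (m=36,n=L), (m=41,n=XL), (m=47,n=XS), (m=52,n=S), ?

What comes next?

(m=58,n=M)

M: 30, 36, 41, 47, 52 → 58 (alternating steps +6, +5, +6, +5, …).
N: runs through clothing sizes XS→XL, so M, L, XL, XS, S → M.
Combining the parts gives (m=58,n=M).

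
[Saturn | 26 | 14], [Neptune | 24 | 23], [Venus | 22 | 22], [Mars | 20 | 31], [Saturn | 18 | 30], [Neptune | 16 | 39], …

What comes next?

Planet: repeats Saturn → Neptune → Venus → Mars; Saturn, Neptune, Venus, Mars, Saturn, Neptune → Venus.
Second entry — −2 each step: 26, 24, 22, 20, 18, 16 → 14.
Third entry goes 14, 23, 22, 31, 30, 39 → 38 (alternating steps +9, −1, +9, −1, …).
So the next tuple is [Venus | 14 | 38].

[Venus | 14 | 38]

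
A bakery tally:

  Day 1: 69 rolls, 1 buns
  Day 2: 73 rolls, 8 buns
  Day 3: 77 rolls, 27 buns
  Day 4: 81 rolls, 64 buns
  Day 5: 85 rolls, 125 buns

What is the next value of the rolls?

Rolls: 69, 73, 77, 81, 85 → 89 (+4 each step).

89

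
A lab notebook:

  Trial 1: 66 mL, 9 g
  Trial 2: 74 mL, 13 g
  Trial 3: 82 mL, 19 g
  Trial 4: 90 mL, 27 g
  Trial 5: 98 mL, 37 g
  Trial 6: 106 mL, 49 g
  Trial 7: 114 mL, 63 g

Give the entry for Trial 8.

ML goes 66, 74, 82, 90, 98, 106, 114 → 122 (+8 each step).
For the g, differences are 4, 6, 8, … (increasing by 2 each time): 9, 13, 19, 27, 37, 49, 63 → 79.
So the next row is 122 mL, 79 g.

122 mL, 79 g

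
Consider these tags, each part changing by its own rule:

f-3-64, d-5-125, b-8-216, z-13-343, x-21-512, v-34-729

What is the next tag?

Letter goes f, d, b, z, x, v → t (letters move back 2 places in the alphabet, wrapping A→Z).
For the second component, each term is the sum of the two before it: 3, 5, 8, 13, 21, 34 → 55.
Third component goes 64, 125, 216, 343, 512, 729 → 1000 (perfect cubes: 4³, 5³, 6³, …).
Combining the parts gives t-55-1000.

t-55-1000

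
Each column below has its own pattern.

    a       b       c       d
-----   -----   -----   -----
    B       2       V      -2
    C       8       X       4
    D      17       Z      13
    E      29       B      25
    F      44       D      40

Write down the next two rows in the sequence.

For the column a, letters move forward 1 place in the alphabet: B, C, D, E, F → G → H.
Column b — differences are 6, 9, 12, … (increasing by 3 each time): 2, 8, 17, 29, 44 → 62 → 83.
Column c: letters move forward 2 places in the alphabet, wrapping Z→A, so V, X, Z, B, D → F → H.
Column d goes -2, 4, 13, 25, 40 → 58 → 79 (always 4 less than the column b).
Putting the parts together: G  62  F  58 and then H  83  H  79.

G  62  F  58; H  83  H  79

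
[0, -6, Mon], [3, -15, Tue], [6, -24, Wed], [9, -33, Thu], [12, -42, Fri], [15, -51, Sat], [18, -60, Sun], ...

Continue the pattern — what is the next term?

First slot: +3 each step; 0, 3, 6, 9, 12, 15, 18 → 21.
Second slot: −9 each step, so -6, -15, -24, -33, -42, -51, -60 → -69.
Day — runs through the weekdays Mon→Sun: Mon, Tue, Wed, Thu, Fri, Sat, Sun → Mon.
So the next term is [21, -69, Mon].

[21, -69, Mon]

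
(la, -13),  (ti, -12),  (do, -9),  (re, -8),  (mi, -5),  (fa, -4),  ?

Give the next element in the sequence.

Note: runs through the solfège scale do→ti, so la, ti, do, re, mi, fa → sol.
Second entry — alternating steps +1, +3, +1, +3, …: -13, -12, -9, -8, -5, -4 → -1.
Combining the parts gives (sol, -1).

(sol, -1)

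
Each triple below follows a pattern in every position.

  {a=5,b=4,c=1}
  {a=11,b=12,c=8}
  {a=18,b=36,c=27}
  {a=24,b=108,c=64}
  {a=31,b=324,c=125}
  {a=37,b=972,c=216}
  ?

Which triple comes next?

{a=44,b=2916,c=343}

A: 5, 11, 18, 24, 31, 37 → 44 (alternating steps +6, +7, +6, +7, …).
B: 4, 12, 36, 108, 324, 972 → 2916 (×3 each step).
C — perfect cubes: 1³, 2³, 3³, …: 1, 8, 27, 64, 125, 216 → 343.
Combining the parts gives {a=44,b=2916,c=343}.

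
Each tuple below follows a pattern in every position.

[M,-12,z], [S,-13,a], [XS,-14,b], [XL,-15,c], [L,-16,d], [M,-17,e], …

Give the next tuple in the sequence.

Size: repeats M → S → XS → XL → L; M, S, XS, XL, L, M → S.
Second value: -12, -13, -14, -15, -16, -17 → -18 (−1 each step).
Letter: z, a, b, c, d, e → f (letters move forward 1 place in the alphabet, wrapping Z→A).
Combining the parts gives [S,-18,f].

[S,-18,f]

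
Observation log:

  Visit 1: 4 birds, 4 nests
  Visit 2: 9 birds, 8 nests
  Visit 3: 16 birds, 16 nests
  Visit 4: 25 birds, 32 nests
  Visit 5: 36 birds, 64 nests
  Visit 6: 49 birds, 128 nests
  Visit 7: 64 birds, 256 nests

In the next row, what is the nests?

512

Nests goes 4, 8, 16, 32, 64, 128, 256 → 512 (×2 each step).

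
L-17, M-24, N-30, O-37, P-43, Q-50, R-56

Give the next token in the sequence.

S-63

Letter: letters move forward 1 place in the alphabet; L, M, N, O, P, Q, R → S.
Second component goes 17, 24, 30, 37, 43, 50, 56 → 63 (alternating steps +7, +6, +7, +6, …).
Combining the parts gives S-63.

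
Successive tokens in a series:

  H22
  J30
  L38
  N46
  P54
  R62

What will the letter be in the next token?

T

For the letter, letters move forward 2 places in the alphabet: H, J, L, N, P, R → T.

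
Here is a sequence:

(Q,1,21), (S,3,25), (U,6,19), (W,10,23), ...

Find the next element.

Letter — letters move forward 2 places in the alphabet: Q, S, U, W → Y.
Second slot: differences are 2, 3, 4, … (increasing by 1 each time), so 1, 3, 6, 10 → 15.
Third slot — alternating steps +4, −6, +4, −6, …: 21, 25, 19, 23 → 17.
Putting it together: (Y,15,17).

(Y,15,17)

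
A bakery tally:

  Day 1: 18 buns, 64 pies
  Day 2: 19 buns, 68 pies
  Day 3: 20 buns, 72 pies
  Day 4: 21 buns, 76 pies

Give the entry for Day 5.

22 buns, 80 pies

Buns goes 18, 19, 20, 21 → 22 (+1 each step).
For the pies, +4 each step: 64, 68, 72, 76 → 80.
So the next row is 22 buns, 80 pies.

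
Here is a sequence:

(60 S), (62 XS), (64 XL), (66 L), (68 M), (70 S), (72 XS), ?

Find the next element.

(74 XL)

First component — +2 each step: 60, 62, 64, 66, 68, 70, 72 → 74.
Size goes S, XS, XL, L, M, S, XS → XL (repeats S → XS → XL → L → M).
So the next element is (74 XL).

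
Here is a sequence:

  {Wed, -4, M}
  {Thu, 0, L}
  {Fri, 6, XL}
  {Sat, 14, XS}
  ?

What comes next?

Day: Wed, Thu, Fri, Sat → Sun (runs through the weekdays Mon→Sun).
Second part — differences are 4, 6, 8, … (increasing by 2 each time): -4, 0, 6, 14 → 24.
For the size, runs through clothing sizes XS→XL: M, L, XL, XS → S.
So the next term is {Sun, 24, S}.

{Sun, 24, S}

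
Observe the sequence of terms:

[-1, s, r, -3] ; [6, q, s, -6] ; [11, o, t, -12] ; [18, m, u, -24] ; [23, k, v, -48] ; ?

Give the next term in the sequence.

First coordinate: alternating steps +7, +5, +7, +5, …, so -1, 6, 11, 18, 23 → 30.
First letter: letters move back 2 places in the alphabet, so s, q, o, m, k → i.
Second letter — letters move forward 1 place in the alphabet: r, s, t, u, v → w.
Fourth coordinate goes -3, -6, -12, -24, -48 → -96 (×2 each step).
Combining the parts gives [30, i, w, -96].

[30, i, w, -96]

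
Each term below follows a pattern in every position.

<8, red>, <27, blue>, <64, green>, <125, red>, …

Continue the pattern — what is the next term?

First value — perfect cubes: 2³, 3³, 4³, …: 8, 27, 64, 125 → 216.
Colour: repeats red → blue → green, so red, blue, green, red → blue.
Combining the parts gives <216, blue>.

<216, blue>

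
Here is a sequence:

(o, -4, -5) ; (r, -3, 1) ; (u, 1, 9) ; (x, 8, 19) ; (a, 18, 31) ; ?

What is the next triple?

(d, 31, 45)

Letter: letters move forward 3 places in the alphabet, wrapping Z→A, so o, r, u, x, a → d.
Second component — differences are 1, 4, 7, … (increasing by 3 each time): -4, -3, 1, 8, 18 → 31.
Third component: differences are 6, 8, 10, … (increasing by 2 each time); -5, 1, 9, 19, 31 → 45.
So the next triple is (d, 31, 45).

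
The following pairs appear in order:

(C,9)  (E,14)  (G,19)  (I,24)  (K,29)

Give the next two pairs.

(M,34), (O,39)

Letter goes C, E, G, I, K → M → O (letters move forward 2 places in the alphabet).
For the second value, +5 each step: 9, 14, 19, 24, 29 → 34 → 39.
So the next two pairs are (M,34) and (O,39).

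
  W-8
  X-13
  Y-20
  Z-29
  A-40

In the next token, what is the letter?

Letter: letters move forward 1 place in the alphabet, wrapping Z→A, so W, X, Y, Z, A → B.
Second component — differences are 5, 7, 9, … (increasing by 2 each time): 8, 13, 20, 29, 40 → 53.

B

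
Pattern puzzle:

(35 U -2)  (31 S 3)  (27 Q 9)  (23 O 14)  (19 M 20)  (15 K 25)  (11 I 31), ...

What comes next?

(7 G 36)

For the first slot, −4 each step: 35, 31, 27, 23, 19, 15, 11 → 7.
Letter: letters move back 2 places in the alphabet; U, S, Q, O, M, K, I → G.
Third slot: alternating steps +5, +6, +5, +6, …, so -2, 3, 9, 14, 20, 25, 31 → 36.
Combining the parts gives (7 G 36).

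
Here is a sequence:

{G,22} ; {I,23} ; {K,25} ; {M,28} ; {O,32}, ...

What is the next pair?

{Q,37}

For the letter, letters move forward 2 places in the alphabet: G, I, K, M, O → Q.
Second component goes 22, 23, 25, 28, 32 → 37 (differences are 1, 2, 3, … (increasing by 1 each time)).
Combining the parts gives {Q,37}.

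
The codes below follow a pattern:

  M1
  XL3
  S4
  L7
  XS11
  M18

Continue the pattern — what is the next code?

Size: repeats M → XL → S → L → XS; M, XL, S, L, XS, M → XL.
Second component: each term is the sum of the two before it; 1, 3, 4, 7, 11, 18 → 29.
So the next code is XL29.

XL29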